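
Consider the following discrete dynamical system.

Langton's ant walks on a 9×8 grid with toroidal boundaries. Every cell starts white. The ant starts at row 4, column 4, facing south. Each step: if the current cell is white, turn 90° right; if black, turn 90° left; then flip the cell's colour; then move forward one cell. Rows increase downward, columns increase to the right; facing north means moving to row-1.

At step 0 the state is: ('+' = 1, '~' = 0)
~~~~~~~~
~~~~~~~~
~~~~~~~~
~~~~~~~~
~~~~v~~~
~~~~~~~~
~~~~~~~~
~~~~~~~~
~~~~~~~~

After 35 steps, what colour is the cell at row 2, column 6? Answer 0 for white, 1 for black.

[0] ~~~~~~~~
~~~~~~~~
~~~~~~~~
~~~~~~~~
~~~~v~~~
~~~~~~~~
~~~~~~~~
~~~~~~~~
~~~~~~~~
[1] ~~~~~~~~
~~~~~~~~
~~~~~~~~
~~~~~~~~
~~~<+~~~
~~~~~~~~
~~~~~~~~
~~~~~~~~
~~~~~~~~
[2] ~~~~~~~~
~~~~~~~~
~~~~~~~~
~~~^~~~~
~~~++~~~
~~~~~~~~
~~~~~~~~
~~~~~~~~
~~~~~~~~
[3] ~~~~~~~~
~~~~~~~~
~~~~~~~~
~~~+>~~~
~~~++~~~
~~~~~~~~
~~~~~~~~
~~~~~~~~
~~~~~~~~
[4] ~~~~~~~~
~~~~~~~~
~~~~~~~~
~~~++~~~
~~~+v~~~
~~~~~~~~
~~~~~~~~
~~~~~~~~
~~~~~~~~
[5] ~~~~~~~~
~~~~~~~~
~~~~~~~~
~~~++~~~
~~~+~>~~
~~~~~~~~
~~~~~~~~
~~~~~~~~
~~~~~~~~
[6] ~~~~~~~~
~~~~~~~~
~~~~~~~~
~~~++~~~
~~~+~+~~
~~~~~v~~
~~~~~~~~
~~~~~~~~
~~~~~~~~
[7] ~~~~~~~~
~~~~~~~~
~~~~~~~~
~~~++~~~
~~~+~+~~
~~~~<+~~
~~~~~~~~
~~~~~~~~
~~~~~~~~
[8] ~~~~~~~~
~~~~~~~~
~~~~~~~~
~~~++~~~
~~~+^+~~
~~~~++~~
~~~~~~~~
~~~~~~~~
~~~~~~~~
[9] ~~~~~~~~
~~~~~~~~
~~~~~~~~
~~~++~~~
~~~++>~~
~~~~++~~
~~~~~~~~
~~~~~~~~
~~~~~~~~
[10] ~~~~~~~~
~~~~~~~~
~~~~~~~~
~~~++^~~
~~~++~~~
~~~~++~~
~~~~~~~~
~~~~~~~~
~~~~~~~~
[11] ~~~~~~~~
~~~~~~~~
~~~~~~~~
~~~+++>~
~~~++~~~
~~~~++~~
~~~~~~~~
~~~~~~~~
~~~~~~~~
[12] ~~~~~~~~
~~~~~~~~
~~~~~~~~
~~~++++~
~~~++~v~
~~~~++~~
~~~~~~~~
~~~~~~~~
~~~~~~~~
[13] ~~~~~~~~
~~~~~~~~
~~~~~~~~
~~~++++~
~~~++<+~
~~~~++~~
~~~~~~~~
~~~~~~~~
~~~~~~~~
[14] ~~~~~~~~
~~~~~~~~
~~~~~~~~
~~~++^+~
~~~++++~
~~~~++~~
~~~~~~~~
~~~~~~~~
~~~~~~~~
[15] ~~~~~~~~
~~~~~~~~
~~~~~~~~
~~~+<~+~
~~~++++~
~~~~++~~
~~~~~~~~
~~~~~~~~
~~~~~~~~
[16] ~~~~~~~~
~~~~~~~~
~~~~~~~~
~~~+~~+~
~~~+v++~
~~~~++~~
~~~~~~~~
~~~~~~~~
~~~~~~~~
[17] ~~~~~~~~
~~~~~~~~
~~~~~~~~
~~~+~~+~
~~~+~>+~
~~~~++~~
~~~~~~~~
~~~~~~~~
~~~~~~~~
[18] ~~~~~~~~
~~~~~~~~
~~~~~~~~
~~~+~^+~
~~~+~~+~
~~~~++~~
~~~~~~~~
~~~~~~~~
~~~~~~~~
[19] ~~~~~~~~
~~~~~~~~
~~~~~~~~
~~~+~+>~
~~~+~~+~
~~~~++~~
~~~~~~~~
~~~~~~~~
~~~~~~~~
[20] ~~~~~~~~
~~~~~~~~
~~~~~~^~
~~~+~+~~
~~~+~~+~
~~~~++~~
~~~~~~~~
~~~~~~~~
~~~~~~~~
[21] ~~~~~~~~
~~~~~~~~
~~~~~~+>
~~~+~+~~
~~~+~~+~
~~~~++~~
~~~~~~~~
~~~~~~~~
~~~~~~~~
[22] ~~~~~~~~
~~~~~~~~
~~~~~~++
~~~+~+~v
~~~+~~+~
~~~~++~~
~~~~~~~~
~~~~~~~~
~~~~~~~~
[23] ~~~~~~~~
~~~~~~~~
~~~~~~++
~~~+~+<+
~~~+~~+~
~~~~++~~
~~~~~~~~
~~~~~~~~
~~~~~~~~
[24] ~~~~~~~~
~~~~~~~~
~~~~~~^+
~~~+~+++
~~~+~~+~
~~~~++~~
~~~~~~~~
~~~~~~~~
~~~~~~~~
[25] ~~~~~~~~
~~~~~~~~
~~~~~<~+
~~~+~+++
~~~+~~+~
~~~~++~~
~~~~~~~~
~~~~~~~~
~~~~~~~~
[26] ~~~~~~~~
~~~~~^~~
~~~~~+~+
~~~+~+++
~~~+~~+~
~~~~++~~
~~~~~~~~
~~~~~~~~
~~~~~~~~
[27] ~~~~~~~~
~~~~~+>~
~~~~~+~+
~~~+~+++
~~~+~~+~
~~~~++~~
~~~~~~~~
~~~~~~~~
~~~~~~~~
[28] ~~~~~~~~
~~~~~++~
~~~~~+v+
~~~+~+++
~~~+~~+~
~~~~++~~
~~~~~~~~
~~~~~~~~
~~~~~~~~
[29] ~~~~~~~~
~~~~~++~
~~~~~<++
~~~+~+++
~~~+~~+~
~~~~++~~
~~~~~~~~
~~~~~~~~
~~~~~~~~
[30] ~~~~~~~~
~~~~~++~
~~~~~~++
~~~+~v++
~~~+~~+~
~~~~++~~
~~~~~~~~
~~~~~~~~
~~~~~~~~
[31] ~~~~~~~~
~~~~~++~
~~~~~~++
~~~+~~>+
~~~+~~+~
~~~~++~~
~~~~~~~~
~~~~~~~~
~~~~~~~~
[32] ~~~~~~~~
~~~~~++~
~~~~~~^+
~~~+~~~+
~~~+~~+~
~~~~++~~
~~~~~~~~
~~~~~~~~
~~~~~~~~
[33] ~~~~~~~~
~~~~~++~
~~~~~<~+
~~~+~~~+
~~~+~~+~
~~~~++~~
~~~~~~~~
~~~~~~~~
~~~~~~~~
[34] ~~~~~~~~
~~~~~^+~
~~~~~+~+
~~~+~~~+
~~~+~~+~
~~~~++~~
~~~~~~~~
~~~~~~~~
~~~~~~~~
[35] ~~~~~~~~
~~~~<~+~
~~~~~+~+
~~~+~~~+
~~~+~~+~
~~~~++~~
~~~~~~~~
~~~~~~~~
~~~~~~~~

0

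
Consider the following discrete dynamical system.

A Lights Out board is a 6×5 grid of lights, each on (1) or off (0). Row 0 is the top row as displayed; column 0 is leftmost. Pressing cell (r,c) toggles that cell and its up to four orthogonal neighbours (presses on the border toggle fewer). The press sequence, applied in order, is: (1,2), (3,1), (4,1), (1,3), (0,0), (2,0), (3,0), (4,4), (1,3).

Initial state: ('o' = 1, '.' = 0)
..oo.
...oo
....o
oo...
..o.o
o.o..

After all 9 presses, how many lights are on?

15

0) ..oo.
...oo
....o
oo...
..o.o
o.o..
1) ...o.
.oo.o
..o.o
oo...
..o.o
o.o..
2) ...o.
.oo.o
.oo.o
..o..
.oo.o
o.o..
3) ...o.
.oo.o
.oo.o
.oo..
o...o
ooo..
4) .....
.o.o.
.oooo
.oo..
o...o
ooo..
5) oo...
oo.o.
.oooo
.oo..
o...o
ooo..
6) oo...
.o.o.
o.ooo
ooo..
o...o
ooo..
7) oo...
.o.o.
..ooo
..o..
....o
ooo..
8) oo...
.o.o.
..ooo
..o.o
...o.
ooo.o
9) oo.o.
.oo.o
..o.o
..o.o
...o.
ooo.o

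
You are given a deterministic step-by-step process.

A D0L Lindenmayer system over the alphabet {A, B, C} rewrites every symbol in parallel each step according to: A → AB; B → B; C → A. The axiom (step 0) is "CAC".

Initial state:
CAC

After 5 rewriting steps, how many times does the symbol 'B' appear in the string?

13

gen 0: CAC
gen 1: AABA
gen 2: ABABBAB
gen 3: ABBABBBABB
gen 4: ABBBABBBBABBB
gen 5: ABBBBABBBBBABBBB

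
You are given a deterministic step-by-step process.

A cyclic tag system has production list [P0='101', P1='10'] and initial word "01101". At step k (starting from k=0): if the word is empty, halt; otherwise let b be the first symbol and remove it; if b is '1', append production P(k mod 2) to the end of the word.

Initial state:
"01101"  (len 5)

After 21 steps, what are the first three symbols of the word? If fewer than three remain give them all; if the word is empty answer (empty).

110

[0] "01101"  (len 5)
[1] "1101"  (len 4)
[2] "10110"  (len 5)
[3] "0110101"  (len 7)
[4] "110101"  (len 6)
[5] "10101101"  (len 8)
[6] "010110110"  (len 9)
[7] "10110110"  (len 8)
[8] "011011010"  (len 9)
[9] "11011010"  (len 8)
[10] "101101010"  (len 9)
[11] "01101010101"  (len 11)
[12] "1101010101"  (len 10)
[13] "101010101101"  (len 12)
[14] "0101010110110"  (len 13)
[15] "101010110110"  (len 12)
[16] "0101011011010"  (len 13)
[17] "101011011010"  (len 12)
[18] "0101101101010"  (len 13)
[19] "101101101010"  (len 12)
[20] "0110110101010"  (len 13)
[21] "110110101010"  (len 12)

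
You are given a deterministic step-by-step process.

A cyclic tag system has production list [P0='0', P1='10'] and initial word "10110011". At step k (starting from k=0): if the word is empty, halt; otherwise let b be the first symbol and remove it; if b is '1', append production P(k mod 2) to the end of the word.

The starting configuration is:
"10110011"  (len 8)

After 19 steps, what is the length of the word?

0

k=0  "10110011"  (len 8)
k=1  "01100110"  (len 8)
k=2  "1100110"  (len 7)
k=3  "1001100"  (len 7)
k=4  "00110010"  (len 8)
k=5  "0110010"  (len 7)
k=6  "110010"  (len 6)
k=7  "100100"  (len 6)
k=8  "0010010"  (len 7)
k=9  "010010"  (len 6)
k=10  "10010"  (len 5)
k=11  "00100"  (len 5)
k=12  "0100"  (len 4)
k=13  "100"  (len 3)
k=14  "0010"  (len 4)
k=15  "010"  (len 3)
k=16  "10"  (len 2)
k=17  "00"  (len 2)
k=18  "0"  (len 1)
k=19  (halted — word empty)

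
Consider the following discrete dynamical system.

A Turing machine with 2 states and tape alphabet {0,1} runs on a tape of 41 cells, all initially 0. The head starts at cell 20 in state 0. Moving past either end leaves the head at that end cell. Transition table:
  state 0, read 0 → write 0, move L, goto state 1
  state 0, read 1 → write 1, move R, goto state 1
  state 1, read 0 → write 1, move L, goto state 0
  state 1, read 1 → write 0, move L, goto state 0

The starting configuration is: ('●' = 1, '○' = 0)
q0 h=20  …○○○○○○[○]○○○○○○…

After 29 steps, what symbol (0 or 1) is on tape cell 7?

[0] q0 h=20  …○○○○○○[○]○○○○○○…
[1] q1 h=19  …○○○○○○[○]○○○○○○…
[2] q0 h=18  …○○○○○○[○]●○○○○○…
[3] q1 h=17  …○○○○○○[○]○●○○○○…
[4] q0 h=16  …○○○○○○[○]●○●○○○…
[5] q1 h=15  …○○○○○○[○]○●○●○○…
[6] q0 h=14  …○○○○○○[○]●○●○●○…
[7] q1 h=13  …○○○○○○[○]○●○●○●…
[8] q0 h=12  …○○○○○○[○]●○●○●○…
[9] q1 h=11  …○○○○○○[○]○●○●○●…
[10] q0 h=10  …○○○○○○[○]●○●○●○…
[11] q1 h= 9  …○○○○○○[○]○●○●○●…
[12] q0 h= 8  …○○○○○○[○]●○●○●○…
[13] q1 h= 7  …○○○○○○[○]○●○●○●…
[14] q0 h= 6  |○○○○○○[○]●○●○●○…
[15] q1 h= 5  |○○○○○[○]○●○●○●…
[16] q0 h= 4  |○○○○[○]●○●○●○…
[17] q1 h= 3  |○○○[○]○●○●○●…
[18] q0 h= 2  |○○[○]●○●○●○…
[19] q1 h= 1  |○[○]○●○●○●…
[20] q0 h= 0  |[○]●○●○●○…
[21] q1 h= 0  |[○]●○●○●○…
[22] q0 h= 0  |[●]●○●○●○…
[23] q1 h= 1  |●[●]○●○●○●…
[24] q0 h= 0  |[●]○○●○●○…
[25] q1 h= 1  |●[○]○●○●○●…
[26] q0 h= 0  |[●]●○●○●○…
[27] q1 h= 1  |●[●]○●○●○●…
[28] q0 h= 0  |[●]○○●○●○…
[29] q1 h= 1  |●[○]○●○●○●…

1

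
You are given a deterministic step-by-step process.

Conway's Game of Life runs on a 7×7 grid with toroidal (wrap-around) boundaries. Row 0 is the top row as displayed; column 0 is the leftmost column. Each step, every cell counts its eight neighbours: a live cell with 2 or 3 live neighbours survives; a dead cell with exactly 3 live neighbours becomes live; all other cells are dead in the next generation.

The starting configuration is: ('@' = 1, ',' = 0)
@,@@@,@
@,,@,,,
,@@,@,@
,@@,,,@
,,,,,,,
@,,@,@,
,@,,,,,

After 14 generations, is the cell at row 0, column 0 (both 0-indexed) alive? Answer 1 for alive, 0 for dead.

t=0: @,@@@,@
@,,@,,,
,@@,@,@
,@@,,,@
,,,,,,,
@,,@,@,
,@,,,,,
t=1: @,@@@,@
,,,,,,,
,,,,,@@
,@@@,@,
@@@,,,@
,,,,,,,
,@,,,@,
t=2: @@@@@@@
@,,@@,,
,,@,@@@
,,,@@@,
@,,@,,@
,,@,,,@
@@@@@@@
t=3: ,,,,,,,
,,,,,,,
,,@,,,@
@,@,,,,
@,@@,,@
,,,,,,,
,,,,,,,
t=4: ,,,,,,,
,,,,,,,
,@,,,,,
@,@,,,,
@,@@,,@
,,,,,,,
,,,,,,,
t=5: ,,,,,,,
,,,,,,,
,@,,,,,
@,@@,,@
@,@@,,@
,,,,,,,
,,,,,,,
t=6: ,,,,,,,
,,,,,,,
@@@,,,,
,,,@,,@
@,@@,,@
,,,,,,,
,,,,,,,
t=7: ,,,,,,,
,@,,,,,
@@@,,,,
,,,@,,@
@,@@,,@
,,,,,,,
,,,,,,,
t=8: ,,,,,,,
@@@,,,,
@@@,,,,
,,,@,,@
@,@@,,@
,,,,,,,
,,,,,,,
t=9: ,@,,,,,
@,@,,,,
,,,@,,@
,,,@,,@
@,@@,,@
,,,,,,,
,,,,,,,
t=10: ,@,,,,,
@@@,,,,
@,@@,,@
,,,@@@@
@,@@,,@
,,,,,,,
,,,,,,,
t=11: @@@,,,,
,,,@,,@
,,,,,,,
,,,,,,,
@,@@,,@
,,,,,,,
,,,,,,,
t=12: @@@,,,,
@@@,,,,
,,,,,,,
,,,,,,,
,,,,,,,
,,,,,,,
,@,,,,,
t=13: ,,,,,,,
@,@,,,,
,@,,,,,
,,,,,,,
,,,,,,,
,,,,,,,
@@@,,,,
t=14: @,@,,,,
,@,,,,,
,@,,,,,
,,,,,,,
,,,,,,,
,@,,,,,
,@,,,,,

1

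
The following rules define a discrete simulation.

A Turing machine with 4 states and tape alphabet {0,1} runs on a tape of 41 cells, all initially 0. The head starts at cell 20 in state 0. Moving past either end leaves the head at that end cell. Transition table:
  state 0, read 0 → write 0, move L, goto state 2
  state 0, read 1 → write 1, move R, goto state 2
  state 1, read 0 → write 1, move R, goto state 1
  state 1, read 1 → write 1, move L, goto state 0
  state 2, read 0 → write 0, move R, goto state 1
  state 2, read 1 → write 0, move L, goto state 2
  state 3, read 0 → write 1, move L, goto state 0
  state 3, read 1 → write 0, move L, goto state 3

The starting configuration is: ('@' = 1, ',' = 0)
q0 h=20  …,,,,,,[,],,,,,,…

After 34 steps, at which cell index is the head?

t=0: q0 h=20  …,,,,,,[,],,,,,,…
t=1: q2 h=19  …,,,,,,[,],,,,,,…
t=2: q1 h=20  …,,,,,,[,],,,,,,…
t=3: q1 h=21  …,,,,,@[,],,,,,,…
t=4: q1 h=22  …,,,,@@[,],,,,,,…
t=5: q1 h=23  …,,,@@@[,],,,,,,…
t=6: q1 h=24  …,,@@@@[,],,,,,,…
t=7: q1 h=25  …,@@@@@[,],,,,,,…
t=8: q1 h=26  …@@@@@@[,],,,,,,…
t=9: q1 h=27  …@@@@@@[,],,,,,,…
t=10: q1 h=28  …@@@@@@[,],,,,,,…
t=11: q1 h=29  …@@@@@@[,],,,,,,…
t=12: q1 h=30  …@@@@@@[,],,,,,,…
t=13: q1 h=31  …@@@@@@[,],,,,,,…
t=14: q1 h=32  …@@@@@@[,],,,,,,…
t=15: q1 h=33  …@@@@@@[,],,,,,,…
t=16: q1 h=34  …@@@@@@[,],,,,,,|
t=17: q1 h=35  …@@@@@@[,],,,,,|
t=18: q1 h=36  …@@@@@@[,],,,,|
t=19: q1 h=37  …@@@@@@[,],,,|
t=20: q1 h=38  …@@@@@@[,],,|
t=21: q1 h=39  …@@@@@@[,],|
t=22: q1 h=40  …@@@@@@[,]|
t=23: q1 h=40  …@@@@@@[@]|
t=24: q0 h=39  …@@@@@@[@]@|
t=25: q2 h=40  …@@@@@@[@]|
t=26: q2 h=39  …@@@@@@[@],|
t=27: q2 h=38  …@@@@@@[@],,|
t=28: q2 h=37  …@@@@@@[@],,,|
t=29: q2 h=36  …@@@@@@[@],,,,|
t=30: q2 h=35  …@@@@@@[@],,,,,|
t=31: q2 h=34  …@@@@@@[@],,,,,,|
t=32: q2 h=33  …@@@@@@[@],,,,,,…
t=33: q2 h=32  …@@@@@@[@],,,,,,…
t=34: q2 h=31  …@@@@@@[@],,,,,,…

31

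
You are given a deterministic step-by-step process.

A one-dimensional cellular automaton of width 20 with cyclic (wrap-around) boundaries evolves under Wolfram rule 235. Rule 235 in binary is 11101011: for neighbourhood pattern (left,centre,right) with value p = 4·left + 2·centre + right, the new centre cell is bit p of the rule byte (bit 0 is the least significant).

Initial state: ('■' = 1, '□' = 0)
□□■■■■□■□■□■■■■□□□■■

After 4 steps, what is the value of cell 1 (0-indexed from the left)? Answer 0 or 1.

1

step 0: □□■■■■□■□■□■■■■□□□■■
step 1: □■■■■■■□■□■■■■■□■■■■
step 2: ■■■■■■■■□■■■■■■■■■■■
step 3: ■■■■■■■■■■■■■■■■■■■■
step 4: ■■■■■■■■■■■■■■■■■■■■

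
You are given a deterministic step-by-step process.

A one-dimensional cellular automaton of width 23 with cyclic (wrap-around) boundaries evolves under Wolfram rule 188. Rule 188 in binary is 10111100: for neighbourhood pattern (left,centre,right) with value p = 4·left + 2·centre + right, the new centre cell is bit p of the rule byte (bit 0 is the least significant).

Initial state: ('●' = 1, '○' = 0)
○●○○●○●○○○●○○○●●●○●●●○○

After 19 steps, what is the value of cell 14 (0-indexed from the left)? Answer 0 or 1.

k=0  ○●○○●○●○○○●○○○●●●○●●●○○
k=1  ○●●○●●●●○○●●○○●●○●●●○●○
k=2  ○●○●●●●○●○●○●○●○●●●○●●●
k=3  ●●●●●●○●●●●●●●●●●●○●●●○
k=4  ●●●●●○●●●●●●●●●●●○●●●○●
k=5  ●●●●○●●●●●●●●●●●○●●●○●●
k=6  ●●●○●●●●●●●●●●●○●●●○●●●
k=7  ●●○●●●●●●●●●●●○●●●○●●●●
k=8  ●○●●●●●●●●●●●○●●●○●●●●●
k=9  ○●●●●●●●●●●●○●●●○●●●●●●
k=10  ●●●●●●●●●●●○●●●○●●●●●●○
k=11  ●●●●●●●●●●○●●●○●●●●●●○●
k=12  ●●●●●●●●●○●●●○●●●●●●○●●
k=13  ●●●●●●●●○●●●○●●●●●●○●●●
k=14  ●●●●●●●○●●●○●●●●●●○●●●●
k=15  ●●●●●●○●●●○●●●●●●○●●●●●
k=16  ●●●●●○●●●○●●●●●●○●●●●●●
k=17  ●●●●○●●●○●●●●●●○●●●●●●●
k=18  ●●●○●●●○●●●●●●○●●●●●●●●
k=19  ●●○●●●○●●●●●●○●●●●●●●●●

1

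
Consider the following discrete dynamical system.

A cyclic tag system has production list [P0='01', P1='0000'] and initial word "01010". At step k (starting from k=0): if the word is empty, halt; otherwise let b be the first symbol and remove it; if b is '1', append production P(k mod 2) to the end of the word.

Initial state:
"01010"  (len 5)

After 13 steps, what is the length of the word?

0

k=0  "01010"  (len 5)
k=1  "1010"  (len 4)
k=2  "0100000"  (len 7)
k=3  "100000"  (len 6)
k=4  "000000000"  (len 9)
k=5  "00000000"  (len 8)
k=6  "0000000"  (len 7)
k=7  "000000"  (len 6)
k=8  "00000"  (len 5)
k=9  "0000"  (len 4)
k=10  "000"  (len 3)
k=11  "00"  (len 2)
k=12  "0"  (len 1)
k=13  (halted — word empty)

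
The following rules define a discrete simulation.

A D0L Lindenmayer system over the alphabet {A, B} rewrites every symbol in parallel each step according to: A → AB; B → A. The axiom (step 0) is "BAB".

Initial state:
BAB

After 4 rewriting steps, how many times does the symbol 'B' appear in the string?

0) BAB
1) AABA
2) ABABAAB
3) ABAABAABABA
4) ABAABABAABABAABAAB

7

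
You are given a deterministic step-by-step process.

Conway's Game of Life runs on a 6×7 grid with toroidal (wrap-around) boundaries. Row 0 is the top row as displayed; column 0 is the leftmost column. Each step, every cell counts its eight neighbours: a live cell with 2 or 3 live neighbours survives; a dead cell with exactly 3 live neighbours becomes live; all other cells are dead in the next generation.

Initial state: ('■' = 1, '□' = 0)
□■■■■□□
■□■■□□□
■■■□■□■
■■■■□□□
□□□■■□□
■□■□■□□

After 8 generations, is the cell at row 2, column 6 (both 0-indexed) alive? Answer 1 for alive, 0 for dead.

k=0  □■■■■□□
■□■■□□□
■■■□■□■
■■■■□□□
□□□■■□□
■□■□■□□
k=1  ■□□□■□□
□□□□□■■
□□□□■□■
□□□□□■■
■□□□■□□
□□□□□■□
k=2  □□□□■□□
■□□□■□■
■□□□■□□
■□□□■□■
□□□□■□□
□□□□■■■
k=3  ■□□■■□□
■□□■■□■
□■□■■□□
■□□■■□■
■□□■■□□
□□□■■□□
k=4  ■□■□□□■
■■□□□□■
□■□□□□□
■■□□□□■
■□■□□□■
□□■□□■□
k=5  □□■□□■□
□□■□□□■
□□■□□□□
□□■□□□■
□□■□□■□
□□■■□■□
k=6  □■■□■■■
□■■■□□□
□■■■□□□
□■■■□□□
□■■□■■■
□■■■□■■
k=7  □□□□□□■
□□□□□■□
■□□□■□□
□□□□□■□
□□□□□□■
□□□□□□□
k=8  □□□□□□□
□□□□□■■
□□□□■■■
□□□□□■■
□□□□□□□
□□□□□□□

1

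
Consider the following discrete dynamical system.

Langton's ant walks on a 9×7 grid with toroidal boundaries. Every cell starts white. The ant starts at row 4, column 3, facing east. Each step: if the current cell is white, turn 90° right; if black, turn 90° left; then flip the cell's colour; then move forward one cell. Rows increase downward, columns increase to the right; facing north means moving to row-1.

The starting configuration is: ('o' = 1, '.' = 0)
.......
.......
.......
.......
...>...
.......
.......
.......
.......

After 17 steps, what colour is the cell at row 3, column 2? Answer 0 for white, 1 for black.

0) .......
.......
.......
.......
...>...
.......
.......
.......
.......
1) .......
.......
.......
.......
...o...
...v...
.......
.......
.......
2) .......
.......
.......
.......
...o...
..<o...
.......
.......
.......
3) .......
.......
.......
.......
..^o...
..oo...
.......
.......
.......
4) .......
.......
.......
.......
..o>...
..oo...
.......
.......
.......
5) .......
.......
.......
...^...
..o....
..oo...
.......
.......
.......
6) .......
.......
.......
...o>..
..o....
..oo...
.......
.......
.......
7) .......
.......
.......
...oo..
..o.v..
..oo...
.......
.......
.......
8) .......
.......
.......
...oo..
..o<o..
..oo...
.......
.......
.......
9) .......
.......
.......
...^o..
..ooo..
..oo...
.......
.......
.......
10) .......
.......
.......
..<.o..
..ooo..
..oo...
.......
.......
.......
11) .......
.......
..^....
..o.o..
..ooo..
..oo...
.......
.......
.......
12) .......
.......
..o>...
..o.o..
..ooo..
..oo...
.......
.......
.......
13) .......
.......
..oo...
..ovo..
..ooo..
..oo...
.......
.......
.......
14) .......
.......
..oo...
..<oo..
..ooo..
..oo...
.......
.......
.......
15) .......
.......
..oo...
...oo..
..voo..
..oo...
.......
.......
.......
16) .......
.......
..oo...
...oo..
...>o..
..oo...
.......
.......
.......
17) .......
.......
..oo...
...^o..
....o..
..oo...
.......
.......
.......

0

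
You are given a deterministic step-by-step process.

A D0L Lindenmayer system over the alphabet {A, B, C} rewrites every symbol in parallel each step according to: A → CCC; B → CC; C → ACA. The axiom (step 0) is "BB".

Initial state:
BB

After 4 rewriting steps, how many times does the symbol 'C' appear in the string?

0) BB
1) CCCC
2) ACAACAACAACA
3) CCCACACCCCCCACACCCCCCACACCCCCCACACCC
4) ACAACAACACCCACACCCACAACAACAACAACAACACCCACACCCACAACAACAACAACAACACCCACACCCACAACAACAACAACAACACCCACACCCACAACAACA

52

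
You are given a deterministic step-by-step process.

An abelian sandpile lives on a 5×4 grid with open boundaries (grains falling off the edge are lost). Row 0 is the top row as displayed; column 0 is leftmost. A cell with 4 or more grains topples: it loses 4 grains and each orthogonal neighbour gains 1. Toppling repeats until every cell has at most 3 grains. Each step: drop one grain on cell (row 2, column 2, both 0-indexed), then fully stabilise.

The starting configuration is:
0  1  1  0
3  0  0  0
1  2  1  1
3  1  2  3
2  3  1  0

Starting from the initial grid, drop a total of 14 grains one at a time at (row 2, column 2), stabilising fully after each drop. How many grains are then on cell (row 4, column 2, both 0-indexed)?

0) 0  1  1  0
3  0  0  0
1  2  1  1
3  1  2  3
2  3  1  0
1) 0  1  1  0
3  0  0  0
1  2  2  1
3  1  2  3
2  3  1  0
2) 0  1  1  0
3  0  0  0
1  2  3  1
3  1  2  3
2  3  1  0
3) 0  1  1  0
3  0  1  0
1  3  0  2
3  1  3  3
2  3  1  0
4) 0  1  1  0
3  0  1  0
1  3  1  2
3  1  3  3
2  3  1  0
5) 0  1  1  0
3  0  1  0
1  3  2  2
3  1  3  3
2  3  1  0
6) 0  1  1  0
3  0  1  0
1  3  3  2
3  1  3  3
2  3  1  0
7) 0  1  1  0
3  1  2  1
2  0  3  0
3  3  1  1
2  3  2  1
8) 0  1  1  0
3  1  3  1
2  1  0  1
3  3  2  1
2  3  2  1
9) 0  1  1  0
3  1  3  1
2  1  1  1
3  3  2  1
2  3  2  1
10) 0  1  1  0
3  1  3  1
2  1  2  1
3  3  2  1
2  3  2  1
11) 0  1  1  0
3  1  3  1
2  1  3  1
3  3  2  1
2  3  2  1
12) 0  1  2  0
3  2  0  2
2  2  1  2
3  3  3  1
2  3  2  1
13) 0  1  2  0
3  2  0  2
2  2  2  2
3  3  3  1
2  3  2  1
14) 0  1  2  0
3  2  0  2
2  2  3  2
3  3  3  1
2  3  2  1

2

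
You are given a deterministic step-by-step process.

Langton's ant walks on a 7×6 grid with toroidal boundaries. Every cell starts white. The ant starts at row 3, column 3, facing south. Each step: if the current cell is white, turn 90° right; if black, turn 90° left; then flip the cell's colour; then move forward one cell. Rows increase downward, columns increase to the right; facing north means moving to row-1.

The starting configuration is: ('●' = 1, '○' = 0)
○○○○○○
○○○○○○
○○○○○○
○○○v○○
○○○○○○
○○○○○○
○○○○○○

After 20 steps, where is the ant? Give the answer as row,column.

1,5

step 0: ○○○○○○
○○○○○○
○○○○○○
○○○v○○
○○○○○○
○○○○○○
○○○○○○
step 1: ○○○○○○
○○○○○○
○○○○○○
○○<●○○
○○○○○○
○○○○○○
○○○○○○
step 2: ○○○○○○
○○○○○○
○○^○○○
○○●●○○
○○○○○○
○○○○○○
○○○○○○
step 3: ○○○○○○
○○○○○○
○○●>○○
○○●●○○
○○○○○○
○○○○○○
○○○○○○
step 4: ○○○○○○
○○○○○○
○○●●○○
○○●v○○
○○○○○○
○○○○○○
○○○○○○
step 5: ○○○○○○
○○○○○○
○○●●○○
○○●○>○
○○○○○○
○○○○○○
○○○○○○
step 6: ○○○○○○
○○○○○○
○○●●○○
○○●○●○
○○○○v○
○○○○○○
○○○○○○
step 7: ○○○○○○
○○○○○○
○○●●○○
○○●○●○
○○○<●○
○○○○○○
○○○○○○
step 8: ○○○○○○
○○○○○○
○○●●○○
○○●^●○
○○○●●○
○○○○○○
○○○○○○
step 9: ○○○○○○
○○○○○○
○○●●○○
○○●●>○
○○○●●○
○○○○○○
○○○○○○
step 10: ○○○○○○
○○○○○○
○○●●^○
○○●●○○
○○○●●○
○○○○○○
○○○○○○
step 11: ○○○○○○
○○○○○○
○○●●●>
○○●●○○
○○○●●○
○○○○○○
○○○○○○
step 12: ○○○○○○
○○○○○○
○○●●●●
○○●●○v
○○○●●○
○○○○○○
○○○○○○
step 13: ○○○○○○
○○○○○○
○○●●●●
○○●●<●
○○○●●○
○○○○○○
○○○○○○
step 14: ○○○○○○
○○○○○○
○○●●^●
○○●●●●
○○○●●○
○○○○○○
○○○○○○
step 15: ○○○○○○
○○○○○○
○○●<○●
○○●●●●
○○○●●○
○○○○○○
○○○○○○
step 16: ○○○○○○
○○○○○○
○○●○○●
○○●v●●
○○○●●○
○○○○○○
○○○○○○
step 17: ○○○○○○
○○○○○○
○○●○○●
○○●○>●
○○○●●○
○○○○○○
○○○○○○
step 18: ○○○○○○
○○○○○○
○○●○^●
○○●○○●
○○○●●○
○○○○○○
○○○○○○
step 19: ○○○○○○
○○○○○○
○○●○●>
○○●○○●
○○○●●○
○○○○○○
○○○○○○
step 20: ○○○○○○
○○○○○^
○○●○●○
○○●○○●
○○○●●○
○○○○○○
○○○○○○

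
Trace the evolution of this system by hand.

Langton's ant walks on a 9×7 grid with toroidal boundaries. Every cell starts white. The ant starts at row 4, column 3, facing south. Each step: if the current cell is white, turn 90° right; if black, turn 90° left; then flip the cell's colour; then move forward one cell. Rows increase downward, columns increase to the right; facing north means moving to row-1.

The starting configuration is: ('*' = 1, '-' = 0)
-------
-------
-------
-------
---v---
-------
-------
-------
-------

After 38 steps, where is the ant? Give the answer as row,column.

1,4

t=0: -------
-------
-------
-------
---v---
-------
-------
-------
-------
t=1: -------
-------
-------
-------
--<*---
-------
-------
-------
-------
t=2: -------
-------
-------
--^----
--**---
-------
-------
-------
-------
t=3: -------
-------
-------
--*>---
--**---
-------
-------
-------
-------
t=4: -------
-------
-------
--**---
--*v---
-------
-------
-------
-------
t=5: -------
-------
-------
--**---
--*->--
-------
-------
-------
-------
t=6: -------
-------
-------
--**---
--*-*--
----v--
-------
-------
-------
t=7: -------
-------
-------
--**---
--*-*--
---<*--
-------
-------
-------
t=8: -------
-------
-------
--**---
--*^*--
---**--
-------
-------
-------
t=9: -------
-------
-------
--**---
--**>--
---**--
-------
-------
-------
t=10: -------
-------
-------
--**^--
--**---
---**--
-------
-------
-------
t=11: -------
-------
-------
--***>-
--**---
---**--
-------
-------
-------
t=12: -------
-------
-------
--****-
--**-v-
---**--
-------
-------
-------
t=13: -------
-------
-------
--****-
--**<*-
---**--
-------
-------
-------
t=14: -------
-------
-------
--**^*-
--****-
---**--
-------
-------
-------
t=15: -------
-------
-------
--*<-*-
--****-
---**--
-------
-------
-------
t=16: -------
-------
-------
--*--*-
--*v**-
---**--
-------
-------
-------
t=17: -------
-------
-------
--*--*-
--*->*-
---**--
-------
-------
-------
t=18: -------
-------
-------
--*-^*-
--*--*-
---**--
-------
-------
-------
t=19: -------
-------
-------
--*-*>-
--*--*-
---**--
-------
-------
-------
t=20: -------
-------
-----^-
--*-*--
--*--*-
---**--
-------
-------
-------
t=21: -------
-------
-----*>
--*-*--
--*--*-
---**--
-------
-------
-------
t=22: -------
-------
-----**
--*-*-v
--*--*-
---**--
-------
-------
-------
t=23: -------
-------
-----**
--*-*<*
--*--*-
---**--
-------
-------
-------
t=24: -------
-------
-----^*
--*-***
--*--*-
---**--
-------
-------
-------
t=25: -------
-------
----<-*
--*-***
--*--*-
---**--
-------
-------
-------
t=26: -------
----^--
----*-*
--*-***
--*--*-
---**--
-------
-------
-------
t=27: -------
----*>-
----*-*
--*-***
--*--*-
---**--
-------
-------
-------
t=28: -------
----**-
----*v*
--*-***
--*--*-
---**--
-------
-------
-------
t=29: -------
----**-
----<**
--*-***
--*--*-
---**--
-------
-------
-------
t=30: -------
----**-
-----**
--*-v**
--*--*-
---**--
-------
-------
-------
t=31: -------
----**-
-----**
--*-->*
--*--*-
---**--
-------
-------
-------
t=32: -------
----**-
-----^*
--*---*
--*--*-
---**--
-------
-------
-------
t=33: -------
----**-
----<-*
--*---*
--*--*-
---**--
-------
-------
-------
t=34: -------
----^*-
----*-*
--*---*
--*--*-
---**--
-------
-------
-------
t=35: -------
---<-*-
----*-*
--*---*
--*--*-
---**--
-------
-------
-------
t=36: ---^---
---*-*-
----*-*
--*---*
--*--*-
---**--
-------
-------
-------
t=37: ---*>--
---*-*-
----*-*
--*---*
--*--*-
---**--
-------
-------
-------
t=38: ---**--
---*v*-
----*-*
--*---*
--*--*-
---**--
-------
-------
-------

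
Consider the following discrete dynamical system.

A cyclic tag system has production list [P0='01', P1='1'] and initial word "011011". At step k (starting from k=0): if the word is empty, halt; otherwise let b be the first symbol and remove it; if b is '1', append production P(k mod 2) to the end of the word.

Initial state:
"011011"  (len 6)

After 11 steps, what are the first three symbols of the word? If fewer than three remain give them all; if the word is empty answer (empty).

101

0) "011011"  (len 6)
1) "11011"  (len 5)
2) "10111"  (len 5)
3) "011101"  (len 6)
4) "11101"  (len 5)
5) "110101"  (len 6)
6) "101011"  (len 6)
7) "0101101"  (len 7)
8) "101101"  (len 6)
9) "0110101"  (len 7)
10) "110101"  (len 6)
11) "1010101"  (len 7)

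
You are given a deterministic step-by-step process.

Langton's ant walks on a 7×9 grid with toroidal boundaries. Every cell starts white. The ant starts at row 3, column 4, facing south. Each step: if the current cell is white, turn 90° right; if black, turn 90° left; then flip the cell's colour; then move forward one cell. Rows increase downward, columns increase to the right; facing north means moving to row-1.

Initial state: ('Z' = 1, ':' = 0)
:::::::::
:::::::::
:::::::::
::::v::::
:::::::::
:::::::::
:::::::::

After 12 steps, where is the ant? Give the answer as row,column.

step 0: :::::::::
:::::::::
:::::::::
::::v::::
:::::::::
:::::::::
:::::::::
step 1: :::::::::
:::::::::
:::::::::
:::<Z::::
:::::::::
:::::::::
:::::::::
step 2: :::::::::
:::::::::
:::^:::::
:::ZZ::::
:::::::::
:::::::::
:::::::::
step 3: :::::::::
:::::::::
:::Z>::::
:::ZZ::::
:::::::::
:::::::::
:::::::::
step 4: :::::::::
:::::::::
:::ZZ::::
:::Zv::::
:::::::::
:::::::::
:::::::::
step 5: :::::::::
:::::::::
:::ZZ::::
:::Z:>:::
:::::::::
:::::::::
:::::::::
step 6: :::::::::
:::::::::
:::ZZ::::
:::Z:Z:::
:::::v:::
:::::::::
:::::::::
step 7: :::::::::
:::::::::
:::ZZ::::
:::Z:Z:::
::::<Z:::
:::::::::
:::::::::
step 8: :::::::::
:::::::::
:::ZZ::::
:::Z^Z:::
::::ZZ:::
:::::::::
:::::::::
step 9: :::::::::
:::::::::
:::ZZ::::
:::ZZ>:::
::::ZZ:::
:::::::::
:::::::::
step 10: :::::::::
:::::::::
:::ZZ^:::
:::ZZ::::
::::ZZ:::
:::::::::
:::::::::
step 11: :::::::::
:::::::::
:::ZZZ>::
:::ZZ::::
::::ZZ:::
:::::::::
:::::::::
step 12: :::::::::
:::::::::
:::ZZZZ::
:::ZZ:v::
::::ZZ:::
:::::::::
:::::::::

3,6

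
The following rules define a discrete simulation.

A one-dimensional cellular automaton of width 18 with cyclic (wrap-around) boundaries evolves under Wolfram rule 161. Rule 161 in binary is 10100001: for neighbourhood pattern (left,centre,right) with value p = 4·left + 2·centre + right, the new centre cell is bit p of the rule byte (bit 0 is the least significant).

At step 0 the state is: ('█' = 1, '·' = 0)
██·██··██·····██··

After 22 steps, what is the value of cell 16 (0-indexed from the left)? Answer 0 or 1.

[0] ██·██··██·····██··
[1] ··█·······███·····
[2] █···█████··█··████
[3] ··█··███·······███
[4] ······█··█████··█·
[5] █████·····███·····
[6] ·███··███··█··███·
[7] ··█····█·······█··
[8] █···██···█████···█
[9] ··█····█··███··█··
[10] █···██·····█·····█
[11] ··█····███···███··
[12] █···██··█··█··█··█
[13] ··█···············
[14] █···██████████████
[15] ··█··█████████████
[16] ······███████████·
[17] █████··█████████··
[18] ·███····███████···
[19] ··█··██··█████··██
[20] ··········███·····
[21] █████████··█··████
[22] ████████·······███

1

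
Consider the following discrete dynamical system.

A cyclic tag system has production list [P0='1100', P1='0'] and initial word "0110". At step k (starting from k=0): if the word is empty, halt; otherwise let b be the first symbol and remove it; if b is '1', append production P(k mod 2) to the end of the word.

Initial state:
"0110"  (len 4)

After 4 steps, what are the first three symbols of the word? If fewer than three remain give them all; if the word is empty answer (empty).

[0] "0110"  (len 4)
[1] "110"  (len 3)
[2] "100"  (len 3)
[3] "001100"  (len 6)
[4] "01100"  (len 5)

011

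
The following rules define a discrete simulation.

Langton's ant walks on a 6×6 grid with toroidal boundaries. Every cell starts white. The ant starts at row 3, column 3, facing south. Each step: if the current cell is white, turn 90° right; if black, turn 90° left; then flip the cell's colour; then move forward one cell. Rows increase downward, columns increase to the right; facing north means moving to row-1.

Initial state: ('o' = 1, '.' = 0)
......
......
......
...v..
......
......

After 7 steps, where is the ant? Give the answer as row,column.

t=0: ......
......
......
...v..
......
......
t=1: ......
......
......
..<o..
......
......
t=2: ......
......
..^...
..oo..
......
......
t=3: ......
......
..o>..
..oo..
......
......
t=4: ......
......
..oo..
..ov..
......
......
t=5: ......
......
..oo..
..o.>.
......
......
t=6: ......
......
..oo..
..o.o.
....v.
......
t=7: ......
......
..oo..
..o.o.
...<o.
......

4,3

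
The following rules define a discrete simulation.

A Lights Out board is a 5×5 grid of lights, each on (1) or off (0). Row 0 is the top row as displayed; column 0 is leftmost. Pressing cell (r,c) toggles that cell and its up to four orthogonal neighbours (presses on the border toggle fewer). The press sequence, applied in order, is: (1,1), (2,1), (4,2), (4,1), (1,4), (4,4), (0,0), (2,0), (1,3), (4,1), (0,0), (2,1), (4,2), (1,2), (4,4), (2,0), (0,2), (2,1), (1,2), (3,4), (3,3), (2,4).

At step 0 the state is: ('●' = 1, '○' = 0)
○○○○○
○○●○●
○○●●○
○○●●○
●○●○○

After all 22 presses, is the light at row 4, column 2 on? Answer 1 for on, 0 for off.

t=0: ○○○○○
○○●○●
○○●●○
○○●●○
●○●○○
t=1: ○●○○○
●●○○●
○●●●○
○○●●○
●○●○○
t=2: ○●○○○
●○○○●
●○○●○
○●●●○
●○●○○
t=3: ○●○○○
●○○○●
●○○●○
○●○●○
●●○●○
t=4: ○●○○○
●○○○●
●○○●○
○○○●○
○○●●○
t=5: ○●○○●
●○○●○
●○○●●
○○○●○
○○●●○
t=6: ○●○○●
●○○●○
●○○●●
○○○●●
○○●○●
t=7: ●○○○●
○○○●○
●○○●●
○○○●●
○○●○●
t=8: ●○○○●
●○○●○
○●○●●
●○○●●
○○●○●
t=9: ●○○●●
●○●○●
○●○○●
●○○●●
○○●○●
t=10: ●○○●●
●○●○●
○●○○●
●●○●●
●●○○●
t=11: ○●○●●
○○●○●
○●○○●
●●○●●
●●○○●
t=12: ○●○●●
○●●○●
●○●○●
●○○●●
●●○○●
t=13: ○●○●●
○●●○●
●○●○●
●○●●●
●○●●●
t=14: ○●●●●
○○○●●
●○○○●
●○●●●
●○●●●
t=15: ○●●●●
○○○●●
●○○○●
●○●●○
●○●○○
t=16: ○●●●●
●○○●●
○●○○●
○○●●○
●○●○○
t=17: ○○○○●
●○●●●
○●○○●
○○●●○
●○●○○
t=18: ○○○○●
●●●●●
●○●○●
○●●●○
●○●○○
t=19: ○○●○●
●○○○●
●○○○●
○●●●○
●○●○○
t=20: ○○●○●
●○○○●
●○○○○
○●●○●
●○●○●
t=21: ○○●○●
●○○○●
●○○●○
○●○●○
●○●●●
t=22: ○○●○●
●○○○○
●○○○●
○●○●●
●○●●●

1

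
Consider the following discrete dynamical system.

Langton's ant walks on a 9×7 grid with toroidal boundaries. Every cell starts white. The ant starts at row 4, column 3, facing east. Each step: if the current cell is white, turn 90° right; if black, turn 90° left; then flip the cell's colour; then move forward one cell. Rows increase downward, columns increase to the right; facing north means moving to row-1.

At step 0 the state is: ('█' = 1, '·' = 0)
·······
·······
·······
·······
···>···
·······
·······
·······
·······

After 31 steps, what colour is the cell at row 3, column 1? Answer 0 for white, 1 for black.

t=0: ·······
·······
·······
·······
···>···
·······
·······
·······
·······
t=1: ·······
·······
·······
·······
···█···
···v···
·······
·······
·······
t=2: ·······
·······
·······
·······
···█···
··<█···
·······
·······
·······
t=3: ·······
·······
·······
·······
··^█···
··██···
·······
·······
·······
t=4: ·······
·······
·······
·······
··█>···
··██···
·······
·······
·······
t=5: ·······
·······
·······
···^···
··█····
··██···
·······
·······
·······
t=6: ·······
·······
·······
···█>··
··█····
··██···
·······
·······
·······
t=7: ·······
·······
·······
···██··
··█·v··
··██···
·······
·······
·······
t=8: ·······
·······
·······
···██··
··█<█··
··██···
·······
·······
·······
t=9: ·······
·······
·······
···^█··
··███··
··██···
·······
·······
·······
t=10: ·······
·······
·······
··<·█··
··███··
··██···
·······
·······
·······
t=11: ·······
·······
··^····
··█·█··
··███··
··██···
·······
·······
·······
t=12: ·······
·······
··█>···
··█·█··
··███··
··██···
·······
·······
·······
t=13: ·······
·······
··██···
··█v█··
··███··
··██···
·······
·······
·······
t=14: ·······
·······
··██···
··<██··
··███··
··██···
·······
·······
·······
t=15: ·······
·······
··██···
···██··
··v██··
··██···
·······
·······
·······
t=16: ·······
·······
··██···
···██··
···>█··
··██···
·······
·······
·······
t=17: ·······
·······
··██···
···^█··
····█··
··██···
·······
·······
·······
t=18: ·······
·······
··██···
··<·█··
····█··
··██···
·······
·······
·······
t=19: ·······
·······
··^█···
··█·█··
····█··
··██···
·······
·······
·······
t=20: ·······
·······
·<·█···
··█·█··
····█··
··██···
·······
·······
·······
t=21: ·······
·^·····
·█·█···
··█·█··
····█··
··██···
·······
·······
·······
t=22: ·······
·█>····
·█·█···
··█·█··
····█··
··██···
·······
·······
·······
t=23: ·······
·██····
·█v█···
··█·█··
····█··
··██···
·······
·······
·······
t=24: ·······
·██····
·<██···
··█·█··
····█··
··██···
·······
·······
·······
t=25: ·······
·██····
··██···
·v█·█··
····█··
··██···
·······
·······
·······
t=26: ·······
·██····
··██···
<██·█··
····█··
··██···
·······
·······
·······
t=27: ·······
·██····
^·██···
███·█··
····█··
··██···
·······
·······
·······
t=28: ·······
·██····
█>██···
███·█··
····█··
··██···
·······
·······
·······
t=29: ·······
·██····
████···
█v█·█··
····█··
··██···
·······
·······
·······
t=30: ·······
·██····
████···
█·>·█··
····█··
··██···
·······
·······
·······
t=31: ·······
·██····
██^█···
█···█··
····█··
··██···
·······
·······
·······

0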